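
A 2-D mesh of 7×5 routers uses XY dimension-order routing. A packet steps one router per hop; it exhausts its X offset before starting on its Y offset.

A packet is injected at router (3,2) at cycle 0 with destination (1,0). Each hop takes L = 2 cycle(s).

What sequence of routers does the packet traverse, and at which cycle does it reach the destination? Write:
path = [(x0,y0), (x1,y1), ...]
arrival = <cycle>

  0. router=(3,2) cycle=0 (inject)
  1. router=(2,2) cycle=2 dir=W
  2. router=(1,2) cycle=4 dir=W
  3. router=(1,1) cycle=6 dir=S
  4. router=(1,0) cycle=8 dir=S

path = [(3,2), (2,2), (1,2), (1,1), (1,0)]
arrival = 8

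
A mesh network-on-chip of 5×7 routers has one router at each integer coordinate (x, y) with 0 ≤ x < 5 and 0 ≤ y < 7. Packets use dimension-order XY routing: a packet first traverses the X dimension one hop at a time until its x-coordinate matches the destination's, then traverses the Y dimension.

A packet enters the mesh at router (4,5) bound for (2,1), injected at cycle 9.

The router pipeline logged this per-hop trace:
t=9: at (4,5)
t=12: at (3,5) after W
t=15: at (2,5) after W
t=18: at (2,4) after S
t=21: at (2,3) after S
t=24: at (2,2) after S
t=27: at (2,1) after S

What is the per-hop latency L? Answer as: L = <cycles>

cyc[1] − cyc[0] = 12 − 9 = 3.
Per-hop latency L = Δcyc = 3.

L = 3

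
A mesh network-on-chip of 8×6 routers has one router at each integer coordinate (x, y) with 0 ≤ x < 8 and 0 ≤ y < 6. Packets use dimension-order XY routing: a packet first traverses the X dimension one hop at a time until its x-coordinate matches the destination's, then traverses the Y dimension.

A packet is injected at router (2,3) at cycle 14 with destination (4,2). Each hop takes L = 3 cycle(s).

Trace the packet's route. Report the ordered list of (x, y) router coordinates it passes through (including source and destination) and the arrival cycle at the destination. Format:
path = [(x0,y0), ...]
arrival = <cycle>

t=14: at (2,3)
t=17: at (3,3) after E
t=20: at (4,3) after E
t=23: at (4,2) after S

path = [(2,3), (3,3), (4,3), (4,2)]
arrival = 23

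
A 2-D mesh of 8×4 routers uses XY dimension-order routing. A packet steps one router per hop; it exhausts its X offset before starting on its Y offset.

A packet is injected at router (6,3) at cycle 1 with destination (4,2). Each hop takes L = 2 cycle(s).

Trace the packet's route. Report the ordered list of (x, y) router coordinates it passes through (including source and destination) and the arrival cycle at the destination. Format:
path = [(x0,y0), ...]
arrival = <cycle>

  0. router=(6,3) cycle=1 (inject)
  1. router=(5,3) cycle=3 dir=W
  2. router=(4,3) cycle=5 dir=W
  3. router=(4,2) cycle=7 dir=S

path = [(6,3), (5,3), (4,3), (4,2)]
arrival = 7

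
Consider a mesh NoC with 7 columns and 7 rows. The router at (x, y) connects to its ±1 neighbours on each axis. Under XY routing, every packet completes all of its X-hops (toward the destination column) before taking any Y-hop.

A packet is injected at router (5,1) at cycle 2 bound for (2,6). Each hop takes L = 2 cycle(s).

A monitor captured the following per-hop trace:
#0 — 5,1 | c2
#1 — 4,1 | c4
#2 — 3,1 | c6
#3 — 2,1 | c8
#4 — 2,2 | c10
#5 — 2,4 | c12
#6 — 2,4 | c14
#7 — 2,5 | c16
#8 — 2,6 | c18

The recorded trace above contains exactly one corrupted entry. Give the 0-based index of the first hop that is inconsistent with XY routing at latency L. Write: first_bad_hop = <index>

check 1→ d=(-1,0) cyc+2: ok
check 2→ d=(-1,0) cyc+2: ok
check 3→ d=(-1,0) cyc+2: ok
check 4→ d=(0,1) cyc+2: ok
check 5→ d=(0,2) cyc+2: BAD: non-unit step

first_bad_hop = 5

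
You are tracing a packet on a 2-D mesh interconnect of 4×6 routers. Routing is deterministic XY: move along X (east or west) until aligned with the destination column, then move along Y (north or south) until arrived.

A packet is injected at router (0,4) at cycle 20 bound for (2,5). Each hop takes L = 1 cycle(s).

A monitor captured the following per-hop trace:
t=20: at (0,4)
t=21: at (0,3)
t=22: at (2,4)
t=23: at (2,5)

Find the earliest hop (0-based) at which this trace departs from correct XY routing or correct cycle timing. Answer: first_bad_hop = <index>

first_bad_hop = 1

check 1→ d=(0,-1) cyc+1: BAD: Y-move but x=0≠2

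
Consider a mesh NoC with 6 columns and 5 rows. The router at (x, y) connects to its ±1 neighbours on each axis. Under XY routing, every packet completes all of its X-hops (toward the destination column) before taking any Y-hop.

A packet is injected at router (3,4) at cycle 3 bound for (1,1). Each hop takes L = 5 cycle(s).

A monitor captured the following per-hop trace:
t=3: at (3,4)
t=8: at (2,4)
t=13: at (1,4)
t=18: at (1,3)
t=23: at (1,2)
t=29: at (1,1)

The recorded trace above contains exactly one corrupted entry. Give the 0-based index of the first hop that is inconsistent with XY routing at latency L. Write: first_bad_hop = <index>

check 1→ d=(-1,0) cyc+5: ok
check 2→ d=(-1,0) cyc+5: ok
check 3→ d=(0,-1) cyc+5: ok
check 4→ d=(0,-1) cyc+5: ok
check 5→ d=(0,-1) cyc+6: BAD: Δcyc=6≠L

first_bad_hop = 5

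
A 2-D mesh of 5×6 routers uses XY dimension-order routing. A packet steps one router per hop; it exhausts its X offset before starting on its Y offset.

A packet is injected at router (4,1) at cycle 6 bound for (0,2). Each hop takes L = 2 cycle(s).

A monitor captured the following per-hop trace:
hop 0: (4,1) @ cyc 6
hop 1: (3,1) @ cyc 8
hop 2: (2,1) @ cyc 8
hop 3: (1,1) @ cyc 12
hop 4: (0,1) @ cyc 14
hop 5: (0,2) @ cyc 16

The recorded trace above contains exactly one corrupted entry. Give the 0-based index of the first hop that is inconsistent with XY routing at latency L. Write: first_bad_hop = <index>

[1] (-1,+0) / 2c ⇒ ok
[2] (-1,+0) / 0c ⇒ BAD: Δcyc=0≠L

first_bad_hop = 2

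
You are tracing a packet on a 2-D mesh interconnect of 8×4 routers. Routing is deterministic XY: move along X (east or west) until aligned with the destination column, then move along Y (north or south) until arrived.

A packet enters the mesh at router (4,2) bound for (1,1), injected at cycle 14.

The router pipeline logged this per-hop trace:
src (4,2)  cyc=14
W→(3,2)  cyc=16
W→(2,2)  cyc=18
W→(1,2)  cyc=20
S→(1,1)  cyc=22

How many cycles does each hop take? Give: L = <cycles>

Δcyc across hop 0→1: 16 − 14 = 2.
Each hop adds L, hence L = 2.

L = 2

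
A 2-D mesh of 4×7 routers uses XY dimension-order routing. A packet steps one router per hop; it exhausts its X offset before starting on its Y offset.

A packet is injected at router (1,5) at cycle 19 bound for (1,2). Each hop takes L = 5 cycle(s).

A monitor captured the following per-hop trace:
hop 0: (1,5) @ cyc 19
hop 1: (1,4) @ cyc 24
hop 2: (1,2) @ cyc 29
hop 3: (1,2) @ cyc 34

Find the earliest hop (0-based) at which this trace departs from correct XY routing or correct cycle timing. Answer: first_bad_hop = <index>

hop 1: step (+0,-1), +5 cyc — ok
hop 2: step (+0,-2), +5 cyc — BAD: non-unit step

first_bad_hop = 2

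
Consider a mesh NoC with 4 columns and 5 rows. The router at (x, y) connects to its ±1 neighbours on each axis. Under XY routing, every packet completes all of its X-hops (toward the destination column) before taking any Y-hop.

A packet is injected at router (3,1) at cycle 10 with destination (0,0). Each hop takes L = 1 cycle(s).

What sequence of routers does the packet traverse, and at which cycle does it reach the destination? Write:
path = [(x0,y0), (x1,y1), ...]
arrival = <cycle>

  0. router=(3,1) cycle=10 (inject)
  1. router=(2,1) cycle=11 dir=W
  2. router=(1,1) cycle=12 dir=W
  3. router=(0,1) cycle=13 dir=W
  4. router=(0,0) cycle=14 dir=S

path = [(3,1), (2,1), (1,1), (0,1), (0,0)]
arrival = 14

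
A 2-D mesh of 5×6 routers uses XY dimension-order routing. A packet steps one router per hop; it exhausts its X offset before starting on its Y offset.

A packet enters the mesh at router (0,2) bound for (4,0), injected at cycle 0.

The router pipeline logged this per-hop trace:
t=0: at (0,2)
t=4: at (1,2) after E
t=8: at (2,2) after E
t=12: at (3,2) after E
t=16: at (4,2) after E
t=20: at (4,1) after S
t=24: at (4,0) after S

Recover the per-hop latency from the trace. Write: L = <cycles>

Δcyc across hop 0→1: 4 − 0 = 4.
Per-hop latency L = Δcyc = 4.

L = 4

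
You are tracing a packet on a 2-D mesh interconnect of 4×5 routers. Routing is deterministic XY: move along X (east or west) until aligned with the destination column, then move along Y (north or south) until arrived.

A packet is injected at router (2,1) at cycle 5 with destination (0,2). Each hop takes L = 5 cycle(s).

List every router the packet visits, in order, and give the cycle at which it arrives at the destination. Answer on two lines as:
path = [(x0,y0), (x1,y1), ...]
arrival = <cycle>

path = [(2,1), (1,1), (0,1), (0,2)]
arrival = 20

  0. router=(2,1) cycle=5 (inject)
  1. router=(1,1) cycle=10 dir=W
  2. router=(0,1) cycle=15 dir=W
  3. router=(0,2) cycle=20 dir=N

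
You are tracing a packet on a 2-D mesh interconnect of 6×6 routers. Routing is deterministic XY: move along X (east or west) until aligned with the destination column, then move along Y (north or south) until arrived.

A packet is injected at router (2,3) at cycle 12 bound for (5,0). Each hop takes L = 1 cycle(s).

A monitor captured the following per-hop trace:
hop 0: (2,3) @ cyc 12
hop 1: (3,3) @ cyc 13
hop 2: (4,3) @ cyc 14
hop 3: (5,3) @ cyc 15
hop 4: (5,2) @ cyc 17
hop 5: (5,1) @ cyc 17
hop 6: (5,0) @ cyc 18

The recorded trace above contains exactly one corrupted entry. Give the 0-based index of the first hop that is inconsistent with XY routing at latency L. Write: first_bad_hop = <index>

first_bad_hop = 4

check 1→ d=(1,0) cyc+1: ok
check 2→ d=(1,0) cyc+1: ok
check 3→ d=(1,0) cyc+1: ok
check 4→ d=(0,-1) cyc+2: BAD: Δcyc=2≠L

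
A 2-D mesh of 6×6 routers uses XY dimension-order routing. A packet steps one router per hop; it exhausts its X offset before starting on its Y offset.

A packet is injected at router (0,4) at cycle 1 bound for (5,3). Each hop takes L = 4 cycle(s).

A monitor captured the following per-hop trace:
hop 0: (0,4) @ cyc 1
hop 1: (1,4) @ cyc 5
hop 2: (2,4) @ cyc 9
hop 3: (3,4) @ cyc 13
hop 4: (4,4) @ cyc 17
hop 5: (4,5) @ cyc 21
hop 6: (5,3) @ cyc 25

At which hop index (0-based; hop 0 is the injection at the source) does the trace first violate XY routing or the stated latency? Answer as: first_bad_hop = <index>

check 1→ d=(1,0) cyc+4: ok
check 2→ d=(1,0) cyc+4: ok
check 3→ d=(1,0) cyc+4: ok
check 4→ d=(1,0) cyc+4: ok
check 5→ d=(0,1) cyc+4: BAD: Y-move but x=4≠5

first_bad_hop = 5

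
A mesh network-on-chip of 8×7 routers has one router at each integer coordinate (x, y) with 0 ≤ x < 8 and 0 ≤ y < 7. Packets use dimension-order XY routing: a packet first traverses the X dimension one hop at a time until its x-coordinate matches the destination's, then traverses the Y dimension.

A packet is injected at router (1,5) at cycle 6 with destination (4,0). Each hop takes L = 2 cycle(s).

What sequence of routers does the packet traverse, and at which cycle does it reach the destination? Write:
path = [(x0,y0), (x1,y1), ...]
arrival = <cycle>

path = [(1,5), (2,5), (3,5), (4,5), (4,4), (4,3), (4,2), (4,1), (4,0)]
arrival = 22

src (1,5)  cyc=6
E→(2,5)  cyc=8
E→(3,5)  cyc=10
E→(4,5)  cyc=12
S→(4,4)  cyc=14
S→(4,3)  cyc=16
S→(4,2)  cyc=18
S→(4,1)  cyc=20
S→(4,0)  cyc=22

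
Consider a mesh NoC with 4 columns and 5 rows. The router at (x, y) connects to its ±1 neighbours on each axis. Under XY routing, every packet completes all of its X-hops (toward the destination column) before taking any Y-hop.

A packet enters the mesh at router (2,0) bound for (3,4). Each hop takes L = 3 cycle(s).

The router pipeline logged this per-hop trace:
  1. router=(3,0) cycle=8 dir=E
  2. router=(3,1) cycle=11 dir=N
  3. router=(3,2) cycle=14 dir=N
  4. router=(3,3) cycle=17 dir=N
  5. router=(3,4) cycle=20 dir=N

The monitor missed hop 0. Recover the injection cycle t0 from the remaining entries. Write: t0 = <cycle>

Hop 1 reached at cycle 8; hop k is at t0 + k·L.
Subtract one hop: t0 = 8 − 3 = 5.

t0 = 5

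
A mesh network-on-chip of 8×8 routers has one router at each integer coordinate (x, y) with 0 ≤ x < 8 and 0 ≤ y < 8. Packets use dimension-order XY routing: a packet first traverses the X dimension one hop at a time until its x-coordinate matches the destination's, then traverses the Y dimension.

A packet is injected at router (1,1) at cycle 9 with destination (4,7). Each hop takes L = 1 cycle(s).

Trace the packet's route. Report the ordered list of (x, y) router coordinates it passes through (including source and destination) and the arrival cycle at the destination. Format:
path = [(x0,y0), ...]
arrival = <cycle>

path = [(1,1), (2,1), (3,1), (4,1), (4,2), (4,3), (4,4), (4,5), (4,6), (4,7)]
arrival = 18

#0 — 1,1 | c9
#1 — 2,1 | c10 | E
#2 — 3,1 | c11 | E
#3 — 4,1 | c12 | E
#4 — 4,2 | c13 | N
#5 — 4,3 | c14 | N
#6 — 4,4 | c15 | N
#7 — 4,5 | c16 | N
#8 — 4,6 | c17 | N
#9 — 4,7 | c18 | N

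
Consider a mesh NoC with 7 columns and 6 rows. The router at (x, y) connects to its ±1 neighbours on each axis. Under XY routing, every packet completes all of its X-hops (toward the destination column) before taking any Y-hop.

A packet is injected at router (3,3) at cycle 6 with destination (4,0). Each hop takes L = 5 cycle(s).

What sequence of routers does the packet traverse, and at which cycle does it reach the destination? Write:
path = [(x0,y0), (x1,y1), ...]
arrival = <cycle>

[0] x=3 y=3 t=6
[1] x=4 y=3 t=11 →E
[2] x=4 y=2 t=16 →S
[3] x=4 y=1 t=21 →S
[4] x=4 y=0 t=26 →S

path = [(3,3), (4,3), (4,2), (4,1), (4,0)]
arrival = 26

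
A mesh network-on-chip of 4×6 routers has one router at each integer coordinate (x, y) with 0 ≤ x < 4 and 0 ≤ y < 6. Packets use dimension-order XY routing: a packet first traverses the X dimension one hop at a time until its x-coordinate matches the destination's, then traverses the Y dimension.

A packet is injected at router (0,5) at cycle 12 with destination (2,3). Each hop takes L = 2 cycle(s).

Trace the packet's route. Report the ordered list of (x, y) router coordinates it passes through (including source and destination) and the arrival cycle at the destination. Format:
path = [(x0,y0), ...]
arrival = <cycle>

path = [(0,5), (1,5), (2,5), (2,4), (2,3)]
arrival = 20

hop 0: (0,5) @ cyc 12
hop 1: (1,5) @ cyc 14  [E]
hop 2: (2,5) @ cyc 16  [E]
hop 3: (2,4) @ cyc 18  [S]
hop 4: (2,3) @ cyc 20  [S]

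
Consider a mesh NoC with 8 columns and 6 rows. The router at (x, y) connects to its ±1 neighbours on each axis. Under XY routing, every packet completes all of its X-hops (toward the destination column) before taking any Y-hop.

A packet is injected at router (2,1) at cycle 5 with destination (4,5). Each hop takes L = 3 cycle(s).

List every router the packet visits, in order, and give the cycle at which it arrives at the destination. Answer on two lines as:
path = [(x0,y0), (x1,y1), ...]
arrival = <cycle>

hop 0: (2,1) @ cyc 5
hop 1: (3,1) @ cyc 8  [E]
hop 2: (4,1) @ cyc 11  [E]
hop 3: (4,2) @ cyc 14  [N]
hop 4: (4,3) @ cyc 17  [N]
hop 5: (4,4) @ cyc 20  [N]
hop 6: (4,5) @ cyc 23  [N]

path = [(2,1), (3,1), (4,1), (4,2), (4,3), (4,4), (4,5)]
arrival = 23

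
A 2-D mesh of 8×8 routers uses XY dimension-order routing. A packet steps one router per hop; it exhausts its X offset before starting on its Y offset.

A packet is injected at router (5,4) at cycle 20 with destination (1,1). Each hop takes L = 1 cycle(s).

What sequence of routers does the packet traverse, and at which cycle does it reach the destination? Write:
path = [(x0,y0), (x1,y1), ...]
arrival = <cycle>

hop 0: (5,4) @ cyc 20
hop 1: (4,4) @ cyc 21  [W]
hop 2: (3,4) @ cyc 22  [W]
hop 3: (2,4) @ cyc 23  [W]
hop 4: (1,4) @ cyc 24  [W]
hop 5: (1,3) @ cyc 25  [S]
hop 6: (1,2) @ cyc 26  [S]
hop 7: (1,1) @ cyc 27  [S]

path = [(5,4), (4,4), (3,4), (2,4), (1,4), (1,3), (1,2), (1,1)]
arrival = 27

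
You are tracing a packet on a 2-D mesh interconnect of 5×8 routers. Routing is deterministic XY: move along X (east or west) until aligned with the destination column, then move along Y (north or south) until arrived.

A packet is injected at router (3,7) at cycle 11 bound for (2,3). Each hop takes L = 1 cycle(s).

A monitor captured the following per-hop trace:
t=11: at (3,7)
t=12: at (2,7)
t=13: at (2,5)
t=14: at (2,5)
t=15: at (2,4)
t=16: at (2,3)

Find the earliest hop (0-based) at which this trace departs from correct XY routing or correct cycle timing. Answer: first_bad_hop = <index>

hop 1: step (-1,+0), +1 cyc — ok
hop 2: step (+0,-2), +1 cyc — BAD: non-unit step

first_bad_hop = 2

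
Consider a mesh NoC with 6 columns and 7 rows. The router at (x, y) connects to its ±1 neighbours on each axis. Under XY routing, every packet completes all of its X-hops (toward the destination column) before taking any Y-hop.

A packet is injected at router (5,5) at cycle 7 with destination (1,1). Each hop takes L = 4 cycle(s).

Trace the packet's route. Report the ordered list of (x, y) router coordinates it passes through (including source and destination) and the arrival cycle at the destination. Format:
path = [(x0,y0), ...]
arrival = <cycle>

path = [(5,5), (4,5), (3,5), (2,5), (1,5), (1,4), (1,3), (1,2), (1,1)]
arrival = 39

src (5,5)  cyc=7
W→(4,5)  cyc=11
W→(3,5)  cyc=15
W→(2,5)  cyc=19
W→(1,5)  cyc=23
S→(1,4)  cyc=27
S→(1,3)  cyc=31
S→(1,2)  cyc=35
S→(1,1)  cyc=39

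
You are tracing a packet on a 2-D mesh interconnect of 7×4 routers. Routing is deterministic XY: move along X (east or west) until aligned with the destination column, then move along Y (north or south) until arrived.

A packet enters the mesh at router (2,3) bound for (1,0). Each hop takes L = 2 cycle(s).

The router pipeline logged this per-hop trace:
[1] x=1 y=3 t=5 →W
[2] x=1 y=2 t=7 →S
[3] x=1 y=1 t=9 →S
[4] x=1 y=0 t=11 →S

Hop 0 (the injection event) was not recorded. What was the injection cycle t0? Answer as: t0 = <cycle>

Hop 1 reached at cycle 5; hop k is at t0 + k·L.
So t0 = 5 − 1·2 = 3.

t0 = 3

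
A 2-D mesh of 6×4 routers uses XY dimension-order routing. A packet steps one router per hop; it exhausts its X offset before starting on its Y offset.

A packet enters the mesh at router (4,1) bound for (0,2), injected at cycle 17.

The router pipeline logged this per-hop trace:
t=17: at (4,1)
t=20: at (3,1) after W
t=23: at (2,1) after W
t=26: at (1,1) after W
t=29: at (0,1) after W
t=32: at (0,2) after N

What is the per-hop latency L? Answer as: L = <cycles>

L = 3

From hop 0 (17) to hop 1 (20): +3 cycles.
Each hop adds L, hence L = 3.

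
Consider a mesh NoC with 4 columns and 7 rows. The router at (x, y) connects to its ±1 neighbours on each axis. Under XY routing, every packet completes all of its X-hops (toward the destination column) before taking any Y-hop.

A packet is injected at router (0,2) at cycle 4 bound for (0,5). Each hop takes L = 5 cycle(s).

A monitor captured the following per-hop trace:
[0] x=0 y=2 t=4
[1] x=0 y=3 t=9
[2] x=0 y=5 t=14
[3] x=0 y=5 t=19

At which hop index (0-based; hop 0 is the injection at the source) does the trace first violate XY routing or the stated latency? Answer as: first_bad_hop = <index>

first_bad_hop = 2

[1] (+0,+1) / 5c ⇒ ok
[2] (+0,+2) / 5c ⇒ BAD: non-unit step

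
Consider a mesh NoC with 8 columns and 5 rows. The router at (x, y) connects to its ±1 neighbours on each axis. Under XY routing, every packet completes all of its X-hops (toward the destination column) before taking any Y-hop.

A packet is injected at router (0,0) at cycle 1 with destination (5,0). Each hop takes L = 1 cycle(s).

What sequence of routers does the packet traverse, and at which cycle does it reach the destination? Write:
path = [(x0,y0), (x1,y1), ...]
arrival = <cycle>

path = [(0,0), (1,0), (2,0), (3,0), (4,0), (5,0)]
arrival = 6

  0. router=(0,0) cycle=1 (inject)
  1. router=(1,0) cycle=2 dir=E
  2. router=(2,0) cycle=3 dir=E
  3. router=(3,0) cycle=4 dir=E
  4. router=(4,0) cycle=5 dir=E
  5. router=(5,0) cycle=6 dir=E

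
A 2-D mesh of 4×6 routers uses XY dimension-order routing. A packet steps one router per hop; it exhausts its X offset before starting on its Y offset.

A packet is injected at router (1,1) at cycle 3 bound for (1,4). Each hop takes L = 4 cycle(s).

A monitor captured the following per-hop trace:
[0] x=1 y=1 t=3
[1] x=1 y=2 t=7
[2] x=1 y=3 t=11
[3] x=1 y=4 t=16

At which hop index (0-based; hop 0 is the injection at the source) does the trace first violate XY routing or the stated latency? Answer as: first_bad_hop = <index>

  1: Δx=+0 Δy=+1 Δt=4 [ok]
  2: Δx=+0 Δy=+1 Δt=4 [ok]
  3: Δx=+0 Δy=+1 Δt=5 [BAD: Δcyc=5≠L]

first_bad_hop = 3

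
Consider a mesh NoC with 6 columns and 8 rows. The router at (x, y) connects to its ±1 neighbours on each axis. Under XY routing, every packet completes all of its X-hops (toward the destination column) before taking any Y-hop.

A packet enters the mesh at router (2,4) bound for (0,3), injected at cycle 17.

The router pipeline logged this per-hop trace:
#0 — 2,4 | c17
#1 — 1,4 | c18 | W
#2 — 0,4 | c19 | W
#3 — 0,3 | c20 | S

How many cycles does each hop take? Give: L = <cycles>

From hop 0 (17) to hop 1 (18): +1 cycles.
That increment is L by definition: L = 1.

L = 1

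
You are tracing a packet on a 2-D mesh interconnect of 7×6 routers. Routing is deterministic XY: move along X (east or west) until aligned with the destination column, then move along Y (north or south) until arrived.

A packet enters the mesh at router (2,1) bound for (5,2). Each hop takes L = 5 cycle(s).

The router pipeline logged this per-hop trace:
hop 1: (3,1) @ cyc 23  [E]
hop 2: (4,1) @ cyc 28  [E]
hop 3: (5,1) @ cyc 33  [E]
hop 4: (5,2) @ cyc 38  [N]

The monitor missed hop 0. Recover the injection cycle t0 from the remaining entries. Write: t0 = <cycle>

t0 = 18

Hop 1 reached at cycle 23; hop k is at t0 + k·L.
So t0 = 23 − 1·5 = 18.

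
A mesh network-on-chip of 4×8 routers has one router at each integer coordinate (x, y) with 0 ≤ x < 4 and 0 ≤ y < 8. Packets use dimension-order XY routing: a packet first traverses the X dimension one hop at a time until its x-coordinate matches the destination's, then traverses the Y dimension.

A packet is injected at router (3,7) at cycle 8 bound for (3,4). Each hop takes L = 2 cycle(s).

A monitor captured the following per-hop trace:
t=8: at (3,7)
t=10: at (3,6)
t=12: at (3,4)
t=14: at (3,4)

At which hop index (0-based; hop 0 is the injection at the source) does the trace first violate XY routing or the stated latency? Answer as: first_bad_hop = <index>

first_bad_hop = 2

check 1→ d=(0,-1) cyc+2: ok
check 2→ d=(0,-2) cyc+2: BAD: non-unit step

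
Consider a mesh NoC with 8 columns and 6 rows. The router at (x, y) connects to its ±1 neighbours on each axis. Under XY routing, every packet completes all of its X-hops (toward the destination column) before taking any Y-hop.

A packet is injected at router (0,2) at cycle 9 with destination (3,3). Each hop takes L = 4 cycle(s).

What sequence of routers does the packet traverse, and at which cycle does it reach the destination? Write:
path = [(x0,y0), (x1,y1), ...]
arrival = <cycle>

path = [(0,2), (1,2), (2,2), (3,2), (3,3)]
arrival = 25

  0. router=(0,2) cycle=9 (inject)
  1. router=(1,2) cycle=13 dir=E
  2. router=(2,2) cycle=17 dir=E
  3. router=(3,2) cycle=21 dir=E
  4. router=(3,3) cycle=25 dir=N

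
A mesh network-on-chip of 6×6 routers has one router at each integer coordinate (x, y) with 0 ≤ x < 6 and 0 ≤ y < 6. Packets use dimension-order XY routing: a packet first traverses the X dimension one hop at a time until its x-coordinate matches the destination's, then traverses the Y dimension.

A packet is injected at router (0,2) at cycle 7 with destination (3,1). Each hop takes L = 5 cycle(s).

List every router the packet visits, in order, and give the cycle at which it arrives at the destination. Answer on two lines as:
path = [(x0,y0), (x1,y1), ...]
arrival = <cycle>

path = [(0,2), (1,2), (2,2), (3,2), (3,1)]
arrival = 27

src (0,2)  cyc=7
E→(1,2)  cyc=12
E→(2,2)  cyc=17
E→(3,2)  cyc=22
S→(3,1)  cyc=27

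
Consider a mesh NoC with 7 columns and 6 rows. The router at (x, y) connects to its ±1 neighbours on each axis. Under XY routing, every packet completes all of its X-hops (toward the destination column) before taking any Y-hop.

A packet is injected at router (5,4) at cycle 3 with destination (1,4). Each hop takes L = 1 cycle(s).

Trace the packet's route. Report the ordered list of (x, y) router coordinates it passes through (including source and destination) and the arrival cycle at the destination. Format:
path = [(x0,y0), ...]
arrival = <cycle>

[0] x=5 y=4 t=3
[1] x=4 y=4 t=4 →W
[2] x=3 y=4 t=5 →W
[3] x=2 y=4 t=6 →W
[4] x=1 y=4 t=7 →W

path = [(5,4), (4,4), (3,4), (2,4), (1,4)]
arrival = 7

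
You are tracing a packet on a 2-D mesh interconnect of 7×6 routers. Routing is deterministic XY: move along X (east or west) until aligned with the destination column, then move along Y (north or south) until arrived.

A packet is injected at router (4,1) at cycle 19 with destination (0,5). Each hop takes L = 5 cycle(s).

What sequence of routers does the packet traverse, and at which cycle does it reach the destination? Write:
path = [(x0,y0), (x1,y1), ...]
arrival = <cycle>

t=19: at (4,1)
t=24: at (3,1) after W
t=29: at (2,1) after W
t=34: at (1,1) after W
t=39: at (0,1) after W
t=44: at (0,2) after N
t=49: at (0,3) after N
t=54: at (0,4) after N
t=59: at (0,5) after N

path = [(4,1), (3,1), (2,1), (1,1), (0,1), (0,2), (0,3), (0,4), (0,5)]
arrival = 59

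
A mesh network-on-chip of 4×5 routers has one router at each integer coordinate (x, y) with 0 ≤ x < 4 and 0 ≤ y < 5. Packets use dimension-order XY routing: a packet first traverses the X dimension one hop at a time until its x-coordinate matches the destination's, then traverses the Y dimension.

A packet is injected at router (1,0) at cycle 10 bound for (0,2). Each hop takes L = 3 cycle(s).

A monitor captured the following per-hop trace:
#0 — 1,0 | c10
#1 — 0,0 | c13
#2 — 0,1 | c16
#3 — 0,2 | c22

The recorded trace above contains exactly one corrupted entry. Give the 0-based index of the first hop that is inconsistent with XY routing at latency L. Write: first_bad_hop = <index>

first_bad_hop = 3

hop 1: step (-1,+0), +3 cyc — ok
hop 2: step (+0,+1), +3 cyc — ok
hop 3: step (+0,+1), +6 cyc — BAD: Δcyc=6≠L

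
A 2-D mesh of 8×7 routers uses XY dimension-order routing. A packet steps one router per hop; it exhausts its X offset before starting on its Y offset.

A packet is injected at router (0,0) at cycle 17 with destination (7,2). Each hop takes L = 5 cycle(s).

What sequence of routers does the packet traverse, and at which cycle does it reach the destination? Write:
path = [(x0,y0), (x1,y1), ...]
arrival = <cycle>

#0 — 0,0 | c17
#1 — 1,0 | c22 | E
#2 — 2,0 | c27 | E
#3 — 3,0 | c32 | E
#4 — 4,0 | c37 | E
#5 — 5,0 | c42 | E
#6 — 6,0 | c47 | E
#7 — 7,0 | c52 | E
#8 — 7,1 | c57 | N
#9 — 7,2 | c62 | N

path = [(0,0), (1,0), (2,0), (3,0), (4,0), (5,0), (6,0), (7,0), (7,1), (7,2)]
arrival = 62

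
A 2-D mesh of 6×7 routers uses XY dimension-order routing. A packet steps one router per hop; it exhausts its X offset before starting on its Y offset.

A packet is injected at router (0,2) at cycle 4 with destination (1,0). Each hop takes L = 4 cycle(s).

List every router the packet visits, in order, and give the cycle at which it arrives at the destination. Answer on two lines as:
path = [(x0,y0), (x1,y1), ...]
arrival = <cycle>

hop 0: (0,2) @ cyc 4
hop 1: (1,2) @ cyc 8  [E]
hop 2: (1,1) @ cyc 12  [S]
hop 3: (1,0) @ cyc 16  [S]

path = [(0,2), (1,2), (1,1), (1,0)]
arrival = 16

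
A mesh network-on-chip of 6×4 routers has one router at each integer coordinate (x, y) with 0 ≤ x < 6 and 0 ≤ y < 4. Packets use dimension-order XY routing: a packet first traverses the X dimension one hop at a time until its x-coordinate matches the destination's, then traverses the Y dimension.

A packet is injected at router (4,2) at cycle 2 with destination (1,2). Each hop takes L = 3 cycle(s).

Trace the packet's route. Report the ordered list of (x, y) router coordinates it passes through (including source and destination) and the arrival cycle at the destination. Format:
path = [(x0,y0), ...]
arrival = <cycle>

path = [(4,2), (3,2), (2,2), (1,2)]
arrival = 11

[0] x=4 y=2 t=2
[1] x=3 y=2 t=5 →W
[2] x=2 y=2 t=8 →W
[3] x=1 y=2 t=11 →W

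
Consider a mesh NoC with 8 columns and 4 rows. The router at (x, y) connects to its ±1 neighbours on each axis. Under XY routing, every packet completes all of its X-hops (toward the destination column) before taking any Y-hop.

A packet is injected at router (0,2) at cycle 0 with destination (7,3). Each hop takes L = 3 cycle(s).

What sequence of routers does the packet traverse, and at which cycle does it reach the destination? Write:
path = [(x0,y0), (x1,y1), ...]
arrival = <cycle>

hop 0: (0,2) @ cyc 0
hop 1: (1,2) @ cyc 3  [E]
hop 2: (2,2) @ cyc 6  [E]
hop 3: (3,2) @ cyc 9  [E]
hop 4: (4,2) @ cyc 12  [E]
hop 5: (5,2) @ cyc 15  [E]
hop 6: (6,2) @ cyc 18  [E]
hop 7: (7,2) @ cyc 21  [E]
hop 8: (7,3) @ cyc 24  [N]

path = [(0,2), (1,2), (2,2), (3,2), (4,2), (5,2), (6,2), (7,2), (7,3)]
arrival = 24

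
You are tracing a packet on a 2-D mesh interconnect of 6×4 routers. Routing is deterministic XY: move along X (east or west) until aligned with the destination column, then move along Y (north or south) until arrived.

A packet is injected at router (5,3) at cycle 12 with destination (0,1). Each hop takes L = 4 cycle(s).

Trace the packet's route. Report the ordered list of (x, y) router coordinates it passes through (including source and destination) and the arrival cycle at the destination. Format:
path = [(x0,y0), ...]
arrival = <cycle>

t=12: at (5,3)
t=16: at (4,3) after W
t=20: at (3,3) after W
t=24: at (2,3) after W
t=28: at (1,3) after W
t=32: at (0,3) after W
t=36: at (0,2) after S
t=40: at (0,1) after S

path = [(5,3), (4,3), (3,3), (2,3), (1,3), (0,3), (0,2), (0,1)]
arrival = 40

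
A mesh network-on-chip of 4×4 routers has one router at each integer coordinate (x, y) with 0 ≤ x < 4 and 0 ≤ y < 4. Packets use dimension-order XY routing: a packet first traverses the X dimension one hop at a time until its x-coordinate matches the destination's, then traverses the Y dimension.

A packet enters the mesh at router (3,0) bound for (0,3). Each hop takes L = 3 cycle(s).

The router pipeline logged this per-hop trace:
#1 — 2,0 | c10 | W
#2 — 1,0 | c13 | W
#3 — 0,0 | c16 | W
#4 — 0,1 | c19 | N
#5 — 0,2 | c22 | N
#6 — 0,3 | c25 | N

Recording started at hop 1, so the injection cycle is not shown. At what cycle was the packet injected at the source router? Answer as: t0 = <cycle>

The first recorded entry is hop 1 at cycle 10.
Subtract one hop: t0 = 10 − 3 = 7.

t0 = 7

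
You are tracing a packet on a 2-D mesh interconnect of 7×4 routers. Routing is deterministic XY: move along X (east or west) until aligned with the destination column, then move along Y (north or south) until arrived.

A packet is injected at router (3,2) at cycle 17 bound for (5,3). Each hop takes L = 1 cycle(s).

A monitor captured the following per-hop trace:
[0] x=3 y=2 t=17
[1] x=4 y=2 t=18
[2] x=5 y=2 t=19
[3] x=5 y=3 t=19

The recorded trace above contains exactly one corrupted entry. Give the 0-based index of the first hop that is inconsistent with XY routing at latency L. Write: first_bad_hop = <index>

  1: Δx=+1 Δy=+0 Δt=1 [ok]
  2: Δx=+1 Δy=+0 Δt=1 [ok]
  3: Δx=+0 Δy=+1 Δt=0 [BAD: Δcyc=0≠L]

first_bad_hop = 3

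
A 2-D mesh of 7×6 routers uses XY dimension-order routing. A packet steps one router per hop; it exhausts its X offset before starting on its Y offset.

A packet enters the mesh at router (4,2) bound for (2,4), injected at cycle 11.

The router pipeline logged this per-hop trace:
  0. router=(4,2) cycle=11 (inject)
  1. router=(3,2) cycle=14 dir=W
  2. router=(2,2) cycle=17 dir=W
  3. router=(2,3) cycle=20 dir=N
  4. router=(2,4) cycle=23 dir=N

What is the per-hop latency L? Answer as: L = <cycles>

cyc[1] − cyc[0] = 14 − 11 = 3.
That increment is L by definition: L = 3.

L = 3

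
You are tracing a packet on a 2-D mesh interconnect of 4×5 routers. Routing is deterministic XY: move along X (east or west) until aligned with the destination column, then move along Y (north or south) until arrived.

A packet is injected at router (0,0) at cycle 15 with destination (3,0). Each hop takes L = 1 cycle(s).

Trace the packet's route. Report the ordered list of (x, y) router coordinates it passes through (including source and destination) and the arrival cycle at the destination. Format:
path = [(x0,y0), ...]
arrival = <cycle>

[0] x=0 y=0 t=15
[1] x=1 y=0 t=16 →E
[2] x=2 y=0 t=17 →E
[3] x=3 y=0 t=18 →E

path = [(0,0), (1,0), (2,0), (3,0)]
arrival = 18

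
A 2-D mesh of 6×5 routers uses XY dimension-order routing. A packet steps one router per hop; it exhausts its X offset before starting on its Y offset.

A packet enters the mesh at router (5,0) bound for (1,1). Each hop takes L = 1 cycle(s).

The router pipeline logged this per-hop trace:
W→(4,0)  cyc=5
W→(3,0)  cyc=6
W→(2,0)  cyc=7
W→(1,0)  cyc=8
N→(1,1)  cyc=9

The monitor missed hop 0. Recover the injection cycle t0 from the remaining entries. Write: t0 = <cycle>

t0 = 4

cyc[1] = 5 and cyc[k] = t0 + k·L for every k.
t0 = cyc[1] − L = 5 − 1 = 4.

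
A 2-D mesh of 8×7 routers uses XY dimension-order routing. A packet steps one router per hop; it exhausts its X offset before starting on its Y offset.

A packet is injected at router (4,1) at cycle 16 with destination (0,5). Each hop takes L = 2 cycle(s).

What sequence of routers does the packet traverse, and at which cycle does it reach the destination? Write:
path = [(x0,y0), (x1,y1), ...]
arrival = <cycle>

hop 0: (4,1) @ cyc 16
hop 1: (3,1) @ cyc 18  [W]
hop 2: (2,1) @ cyc 20  [W]
hop 3: (1,1) @ cyc 22  [W]
hop 4: (0,1) @ cyc 24  [W]
hop 5: (0,2) @ cyc 26  [N]
hop 6: (0,3) @ cyc 28  [N]
hop 7: (0,4) @ cyc 30  [N]
hop 8: (0,5) @ cyc 32  [N]

path = [(4,1), (3,1), (2,1), (1,1), (0,1), (0,2), (0,3), (0,4), (0,5)]
arrival = 32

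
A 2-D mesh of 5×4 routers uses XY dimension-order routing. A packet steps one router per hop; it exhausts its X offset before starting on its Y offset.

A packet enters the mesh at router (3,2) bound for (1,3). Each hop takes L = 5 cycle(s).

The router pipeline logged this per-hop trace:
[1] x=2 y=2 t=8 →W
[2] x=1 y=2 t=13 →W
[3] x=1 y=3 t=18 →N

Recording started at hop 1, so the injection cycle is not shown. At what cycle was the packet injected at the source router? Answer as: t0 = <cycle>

cyc[1] = 8 and cyc[k] = t0 + k·L for every k.
So t0 = 8 − 1·5 = 3.

t0 = 3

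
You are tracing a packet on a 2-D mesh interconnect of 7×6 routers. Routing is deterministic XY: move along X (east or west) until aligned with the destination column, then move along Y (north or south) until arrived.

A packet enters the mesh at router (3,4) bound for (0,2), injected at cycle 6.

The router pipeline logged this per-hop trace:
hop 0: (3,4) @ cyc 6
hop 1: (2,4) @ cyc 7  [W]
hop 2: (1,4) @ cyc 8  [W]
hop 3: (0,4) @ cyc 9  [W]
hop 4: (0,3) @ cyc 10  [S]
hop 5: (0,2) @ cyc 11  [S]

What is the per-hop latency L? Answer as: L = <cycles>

L = 1

cyc[1] − cyc[0] = 7 − 6 = 1.
One hop costs L cycles, so L = 1.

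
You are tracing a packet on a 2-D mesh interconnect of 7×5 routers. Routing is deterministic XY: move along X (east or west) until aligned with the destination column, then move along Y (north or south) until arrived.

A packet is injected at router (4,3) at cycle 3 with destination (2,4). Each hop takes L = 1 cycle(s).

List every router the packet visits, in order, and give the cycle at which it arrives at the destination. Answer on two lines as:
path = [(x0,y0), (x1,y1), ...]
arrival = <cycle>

t=3: at (4,3)
t=4: at (3,3) after W
t=5: at (2,3) after W
t=6: at (2,4) after N

path = [(4,3), (3,3), (2,3), (2,4)]
arrival = 6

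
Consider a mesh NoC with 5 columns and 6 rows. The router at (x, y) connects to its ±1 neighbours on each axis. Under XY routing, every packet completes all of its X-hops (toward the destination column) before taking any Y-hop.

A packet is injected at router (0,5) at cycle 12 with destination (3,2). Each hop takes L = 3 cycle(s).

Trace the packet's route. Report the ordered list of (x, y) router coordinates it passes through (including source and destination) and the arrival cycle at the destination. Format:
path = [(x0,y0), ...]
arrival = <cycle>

path = [(0,5), (1,5), (2,5), (3,5), (3,4), (3,3), (3,2)]
arrival = 30

  0. router=(0,5) cycle=12 (inject)
  1. router=(1,5) cycle=15 dir=E
  2. router=(2,5) cycle=18 dir=E
  3. router=(3,5) cycle=21 dir=E
  4. router=(3,4) cycle=24 dir=S
  5. router=(3,3) cycle=27 dir=S
  6. router=(3,2) cycle=30 dir=S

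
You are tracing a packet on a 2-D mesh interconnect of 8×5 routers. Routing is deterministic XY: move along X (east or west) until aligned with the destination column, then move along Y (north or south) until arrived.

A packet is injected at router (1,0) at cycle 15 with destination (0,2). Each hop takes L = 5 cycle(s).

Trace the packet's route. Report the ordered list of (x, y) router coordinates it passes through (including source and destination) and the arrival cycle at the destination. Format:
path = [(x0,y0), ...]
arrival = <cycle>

  0. router=(1,0) cycle=15 (inject)
  1. router=(0,0) cycle=20 dir=W
  2. router=(0,1) cycle=25 dir=N
  3. router=(0,2) cycle=30 dir=N

path = [(1,0), (0,0), (0,1), (0,2)]
arrival = 30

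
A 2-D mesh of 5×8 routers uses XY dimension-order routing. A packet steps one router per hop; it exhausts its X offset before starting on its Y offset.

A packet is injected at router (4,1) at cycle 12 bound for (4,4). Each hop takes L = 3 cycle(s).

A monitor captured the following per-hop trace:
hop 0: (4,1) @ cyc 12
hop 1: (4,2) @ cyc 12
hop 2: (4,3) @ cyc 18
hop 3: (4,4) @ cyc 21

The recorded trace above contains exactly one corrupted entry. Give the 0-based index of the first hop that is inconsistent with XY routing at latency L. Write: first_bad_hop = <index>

first_bad_hop = 1

hop 1: step (+0,+1), +0 cyc — BAD: Δcyc=0≠L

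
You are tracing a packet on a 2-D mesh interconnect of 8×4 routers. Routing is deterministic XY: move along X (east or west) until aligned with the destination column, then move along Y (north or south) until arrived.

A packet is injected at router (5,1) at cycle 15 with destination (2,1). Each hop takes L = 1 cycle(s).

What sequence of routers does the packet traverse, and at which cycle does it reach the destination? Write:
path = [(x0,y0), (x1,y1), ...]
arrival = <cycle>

path = [(5,1), (4,1), (3,1), (2,1)]
arrival = 18

[0] x=5 y=1 t=15
[1] x=4 y=1 t=16 →W
[2] x=3 y=1 t=17 →W
[3] x=2 y=1 t=18 →W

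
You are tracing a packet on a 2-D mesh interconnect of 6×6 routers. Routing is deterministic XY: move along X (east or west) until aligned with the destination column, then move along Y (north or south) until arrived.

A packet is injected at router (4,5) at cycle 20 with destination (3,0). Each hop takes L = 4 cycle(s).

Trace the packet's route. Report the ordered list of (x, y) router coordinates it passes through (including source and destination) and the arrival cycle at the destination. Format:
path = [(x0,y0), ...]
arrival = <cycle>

path = [(4,5), (3,5), (3,4), (3,3), (3,2), (3,1), (3,0)]
arrival = 44

src (4,5)  cyc=20
W→(3,5)  cyc=24
S→(3,4)  cyc=28
S→(3,3)  cyc=32
S→(3,2)  cyc=36
S→(3,1)  cyc=40
S→(3,0)  cyc=44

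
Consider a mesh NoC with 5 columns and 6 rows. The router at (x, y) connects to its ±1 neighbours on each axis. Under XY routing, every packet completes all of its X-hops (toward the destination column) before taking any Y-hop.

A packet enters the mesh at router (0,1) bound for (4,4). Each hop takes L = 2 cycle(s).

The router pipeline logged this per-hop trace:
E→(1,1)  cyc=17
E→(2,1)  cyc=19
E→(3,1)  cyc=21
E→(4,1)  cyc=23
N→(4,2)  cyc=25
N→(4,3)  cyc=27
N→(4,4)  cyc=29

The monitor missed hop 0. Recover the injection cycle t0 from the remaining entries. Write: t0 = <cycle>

The first recorded entry is hop 1 at cycle 17.
So t0 = 17 − 1·2 = 15.

t0 = 15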